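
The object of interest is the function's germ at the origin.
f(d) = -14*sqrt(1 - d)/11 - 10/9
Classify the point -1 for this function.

The point is a regular point.

There is no denominator, hence no pole anywhere.
Branch term sqrt(1 - d/(1)): argument at -1 is 2, nonzero, so -1 is not its branch point (a point on a principal cut is still regular for the continued germ).
So the germ continues analytically to -1.


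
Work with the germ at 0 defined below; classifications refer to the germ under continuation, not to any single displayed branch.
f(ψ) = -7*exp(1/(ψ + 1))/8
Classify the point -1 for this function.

The exponent 1/(ψ - (-1)) has a pole at -1, so exp(1/(ψ - (-1))) takes every nonzero value near it: an essential singularity (not a pole of any order).

The point is an essential singularity.


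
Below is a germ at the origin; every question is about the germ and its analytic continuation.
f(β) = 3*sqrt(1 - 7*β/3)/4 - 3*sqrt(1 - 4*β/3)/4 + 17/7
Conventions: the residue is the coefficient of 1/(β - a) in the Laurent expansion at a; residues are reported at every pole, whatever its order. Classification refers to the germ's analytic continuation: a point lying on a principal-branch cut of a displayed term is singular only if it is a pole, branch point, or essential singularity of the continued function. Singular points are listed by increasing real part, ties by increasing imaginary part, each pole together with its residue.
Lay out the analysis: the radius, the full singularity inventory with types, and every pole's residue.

Radius of convergence at 0: 3/7.
At 3/7: an algebraic (square-root) branch point.
At 3/4: an algebraic (square-root) branch point.

Branch term (-3/4)*sqrt(1 - β/(3/4)): its argument vanishes at β = 3/4, a square-root branch point, modulus 3/4.
Branch term (3/4)*sqrt(1 - β/(3/7)): its argument vanishes at β = 3/7, a square-root branch point, modulus 3/7.
The radius of convergence is the smallest modulus among the singular points: 3/7.
List the singular points by increasing real part (a conjugate pair: the negative imaginary part first).


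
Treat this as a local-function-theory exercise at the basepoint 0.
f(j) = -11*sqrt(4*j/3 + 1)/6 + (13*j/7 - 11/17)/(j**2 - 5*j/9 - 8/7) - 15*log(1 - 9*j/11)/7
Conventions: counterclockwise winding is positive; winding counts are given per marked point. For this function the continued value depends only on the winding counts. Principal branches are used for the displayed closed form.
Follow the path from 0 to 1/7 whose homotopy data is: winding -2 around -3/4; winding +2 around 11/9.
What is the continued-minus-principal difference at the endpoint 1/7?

The rational part is single-valued and drops out of the difference; each branch term changes only by its own monodromy.
(-11/6)*sqrt(1 - j/(-3/4)): winding -2 is even, the square root returns to the same sheet, contribution 0.
(-15/7)*log(1 - j/(11/9)): each positive loop around 11/9 adds 2*pi*i to the log, so winding +2 contributes (-15/7)*(2)*2*pi*i = -(60/7)*pi*i.
Summing the contributions at j = 1/7 gives -(60/7)*pi*i.

Continued minus principal equals -(60/7)*pi*i.


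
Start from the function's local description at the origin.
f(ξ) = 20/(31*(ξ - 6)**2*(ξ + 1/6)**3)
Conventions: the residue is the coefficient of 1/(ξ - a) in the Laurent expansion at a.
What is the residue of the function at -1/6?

At the order-3 pole -1/6 set g(ξ) = (ξ - (-1/6))^3*f(ξ) = 20/(31*(ξ - 6)**2).
Order-3 pole: residue = g''(a)/2; g''(-1/6) = 155520/58098991, so the residue is 77760/58098991.

The residue is 77760/58098991.


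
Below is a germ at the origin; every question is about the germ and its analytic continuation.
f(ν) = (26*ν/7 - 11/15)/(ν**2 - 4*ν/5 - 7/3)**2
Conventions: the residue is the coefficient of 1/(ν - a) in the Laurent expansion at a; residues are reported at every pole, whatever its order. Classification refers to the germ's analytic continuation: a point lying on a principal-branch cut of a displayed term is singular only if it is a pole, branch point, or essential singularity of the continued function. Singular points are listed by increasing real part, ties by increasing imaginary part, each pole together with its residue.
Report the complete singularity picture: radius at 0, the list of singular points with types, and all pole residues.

Denominator factor (ν**2 - 4*ν/5 - 7/3)^2: discriminant 748/75, real irrational roots 2/5 + (1/15)*sqrt(561) and 2/5 - (1/15)*sqrt(561); poles of order 2, moduli 2/5 + (1/15)*sqrt(561) and -2/5 + (1/15)*sqrt(561).
The radius of convergence is the smallest modulus among the singular points: -2/5 + (1/15)*sqrt(561).
The factor ν**2 - 4*ν/5 - 7/3 splits as (ν - a)(ν - a') with a = 2/5 - (1/15)*sqrt(561), a' = 2/5 + (1/15)*sqrt(561). At the order-2 pole a set g(ν) = (ν - a)^2*f(ν) = [26*ν/7 - 11/15] / (ν - a')^2.
Order-2 pole: residue = g'(a); g'(2/5 - (1/15)*sqrt(561)) = (1975/979132)*sqrt(561), so the residue is (1975/979132)*sqrt(561).
The factor ν**2 - 4*ν/5 - 7/3 splits as (ν - a)(ν - a') with a = 2/5 + (1/15)*sqrt(561), a' = 2/5 - (1/15)*sqrt(561). At the order-2 pole a set g(ν) = (ν - a)^2*f(ν) = [26*ν/7 - 11/15] / (ν - a')^2.
Order-2 pole: residue = g'(a); g'(2/5 + (1/15)*sqrt(561)) = -(1975/979132)*sqrt(561), so the residue is -(1975/979132)*sqrt(561).
List the singular points by increasing real part (a conjugate pair: the negative imaginary part first).

Radius of convergence at 0: -2/5 + (1/15)*sqrt(561).
At 2/5 - (1/15)*sqrt(561): a pole of order 2; residue (1975/979132)*sqrt(561).
At 2/5 + (1/15)*sqrt(561): a pole of order 2; residue -(1975/979132)*sqrt(561).


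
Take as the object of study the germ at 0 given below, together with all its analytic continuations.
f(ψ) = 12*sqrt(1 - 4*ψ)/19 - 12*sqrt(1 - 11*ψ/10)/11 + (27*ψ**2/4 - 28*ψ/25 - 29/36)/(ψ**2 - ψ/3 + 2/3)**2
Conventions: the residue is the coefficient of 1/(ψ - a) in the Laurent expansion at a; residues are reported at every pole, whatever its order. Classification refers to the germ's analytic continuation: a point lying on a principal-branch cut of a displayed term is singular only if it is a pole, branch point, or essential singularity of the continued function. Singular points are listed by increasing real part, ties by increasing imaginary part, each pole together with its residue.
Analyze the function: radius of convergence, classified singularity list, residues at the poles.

Radius of convergence at 0: 1/4.
At (1/6) - ((1/6)*sqrt(23))*i: a pole of order 2; residue ((9471/26450)*sqrt(23))*i.
At (1/6) + ((1/6)*sqrt(23))*i: a pole of order 2; residue -((9471/26450)*sqrt(23))*i.
At 1/4: an algebraic (square-root) branch point.
At 10/11: an algebraic (square-root) branch point.


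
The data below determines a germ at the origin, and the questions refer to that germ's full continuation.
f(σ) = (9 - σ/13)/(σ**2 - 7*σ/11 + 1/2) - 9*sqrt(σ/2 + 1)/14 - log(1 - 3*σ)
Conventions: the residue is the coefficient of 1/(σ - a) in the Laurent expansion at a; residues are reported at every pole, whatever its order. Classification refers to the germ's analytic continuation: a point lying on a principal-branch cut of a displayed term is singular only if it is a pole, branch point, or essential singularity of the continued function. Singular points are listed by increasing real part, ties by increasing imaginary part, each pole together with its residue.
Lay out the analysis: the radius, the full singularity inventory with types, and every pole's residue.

Denominator factor (σ**2 - 7*σ/11 + 1/2): discriminant -193/121, complex-conjugate roots (7/22) + ((1/22)*sqrt(193))*i and (7/22) - ((1/22)*sqrt(193))*i; poles of order 1, moduli (1/2)*sqrt(2) and (1/2)*sqrt(2).
Branch term (-1)*log(1 - σ/(1/3)): its argument vanishes at σ = 1/3, a logarithmic branch point, modulus 1/3.
Branch term (-9/14)*sqrt(1 - σ/(-2)): its argument vanishes at σ = -2, a square-root branch point, modulus 2.
The radius of convergence is the smallest modulus among the singular points: 1/3.
The branch terms are analytic at (7/22) - ((1/22)*sqrt(193))*i and contribute nothing to the residue; only the rational part matters.
The factor σ**2 - 7*σ/11 + 1/2 splits as (σ - a)(σ - a') with a = (7/22) - ((1/22)*sqrt(193))*i, a' = (7/22) + ((1/22)*sqrt(193))*i. At the order-1 pole a set g(σ) = (σ - a)*(rational part) = [9 - σ/13] / (σ - a').
Simple pole: residue = g(a) at a = (7/22) - ((1/22)*sqrt(193))*i, which is (-1/26) + ((2567/5018)*sqrt(193))*i.
The branch terms are analytic at (7/22) + ((1/22)*sqrt(193))*i and contribute nothing to the residue; only the rational part matters.
The factor σ**2 - 7*σ/11 + 1/2 splits as (σ - a)(σ - a') with a = (7/22) + ((1/22)*sqrt(193))*i, a' = (7/22) - ((1/22)*sqrt(193))*i. At the order-1 pole a set g(σ) = (σ - a)*(rational part) = [9 - σ/13] / (σ - a').
Simple pole: residue = g(a) at a = (7/22) + ((1/22)*sqrt(193))*i, which is (-1/26) - ((2567/5018)*sqrt(193))*i.
List the singular points by increasing real part (a conjugate pair: the negative imaginary part first).

Radius of convergence at 0: 1/3.
At -2: an algebraic (square-root) branch point.
At (7/22) - ((1/22)*sqrt(193))*i: a pole of order 1; residue (-1/26) + ((2567/5018)*sqrt(193))*i.
At (7/22) + ((1/22)*sqrt(193))*i: a pole of order 1; residue (-1/26) - ((2567/5018)*sqrt(193))*i.
At 1/3: a logarithmic branch point.


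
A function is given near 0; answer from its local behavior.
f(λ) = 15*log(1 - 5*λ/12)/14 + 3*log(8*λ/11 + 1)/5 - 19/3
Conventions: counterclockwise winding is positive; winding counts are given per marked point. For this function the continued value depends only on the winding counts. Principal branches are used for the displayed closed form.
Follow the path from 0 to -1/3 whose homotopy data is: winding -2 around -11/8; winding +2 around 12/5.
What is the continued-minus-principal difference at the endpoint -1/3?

The rational part is single-valued and drops out of the difference; each branch term changes only by its own monodromy.
(3/5)*log(1 - λ/(-11/8)): each positive loop around -11/8 adds 2*pi*i to the log, so winding -2 contributes (3/5)*(-2)*2*pi*i = -(12/5)*pi*i.
(15/14)*log(1 - λ/(12/5)): each positive loop around 12/5 adds 2*pi*i to the log, so winding +2 contributes (15/14)*(2)*2*pi*i = (30/7)*pi*i.
Summing the contributions at λ = -1/3 gives (66/35)*pi*i.

Continued minus principal equals (66/35)*pi*i.


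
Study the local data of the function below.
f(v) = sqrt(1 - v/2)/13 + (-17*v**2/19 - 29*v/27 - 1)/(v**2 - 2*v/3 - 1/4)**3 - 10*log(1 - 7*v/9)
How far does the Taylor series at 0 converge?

Denominator factor (v**2 - 2*v/3 - 1/4)^3: discriminant 13/9, real irrational roots 1/3 + (1/6)*sqrt(13) and 1/3 - (1/6)*sqrt(13); poles of order 3, moduli 1/3 + (1/6)*sqrt(13) and -1/3 + (1/6)*sqrt(13).
Branch term (1/13)*sqrt(1 - v/(2)): its argument vanishes at v = 2, a square-root branch point, modulus 2.
Branch term (-10)*log(1 - v/(9/7)): its argument vanishes at v = 9/7, a logarithmic branch point, modulus 9/7.
The radius of convergence is the smallest modulus among the singular points: -1/3 + (1/6)*sqrt(13).

The radius of convergence is -1/3 + (1/6)*sqrt(13).


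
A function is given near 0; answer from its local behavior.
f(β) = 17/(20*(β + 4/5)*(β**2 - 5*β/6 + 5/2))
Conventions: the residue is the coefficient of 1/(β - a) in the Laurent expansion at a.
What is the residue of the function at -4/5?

The residue is 255/1142.

At the order-1 pole -4/5 set g(β) = (β - (-4/5))*f(β) = 17/(20*(β**2 - 5*β/6 + 5/2)).
Simple pole: residue = g(a) at a = -4/5, which is 255/1142.


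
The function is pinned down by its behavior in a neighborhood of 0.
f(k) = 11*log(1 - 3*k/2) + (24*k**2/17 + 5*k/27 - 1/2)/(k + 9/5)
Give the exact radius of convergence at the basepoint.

Denominator factor (k + 9/5): pole of order 1 at -9/5, modulus 9/5.
Branch term (11)*log(1 - k/(2/3)): its argument vanishes at k = 2/3, a logarithmic branch point, modulus 2/3.
The radius of convergence is the smallest modulus among the singular points: 2/3.

The radius of convergence is 2/3.


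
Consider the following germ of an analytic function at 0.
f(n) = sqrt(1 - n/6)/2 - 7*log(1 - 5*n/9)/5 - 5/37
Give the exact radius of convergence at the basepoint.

Branch term (1/2)*sqrt(1 - n/(6)): its argument vanishes at n = 6, a square-root branch point, modulus 6.
Branch term (-7/5)*log(1 - n/(9/5)): its argument vanishes at n = 9/5, a logarithmic branch point, modulus 9/5.
The radius of convergence is the smallest modulus among the singular points: 9/5.

The radius of convergence is 9/5.


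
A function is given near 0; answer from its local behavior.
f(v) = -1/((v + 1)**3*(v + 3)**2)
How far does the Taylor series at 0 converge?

The radius of convergence is 1.

Denominator factor (v + 1)^3: pole of order 3 at -1, modulus 1.
Denominator factor (v + 3)^2: pole of order 2 at -3, modulus 3.
The radius of convergence is the smallest modulus among the singular points: 1.


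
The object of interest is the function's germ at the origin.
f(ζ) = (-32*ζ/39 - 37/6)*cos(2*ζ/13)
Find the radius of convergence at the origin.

The factor cos(2*ζ/13) is entire and contributes no finite singular point.
The polynomial part has no poles.
No finite singular points: the Taylor series at 0 converges everywhere.

The radius of convergence is infinite.


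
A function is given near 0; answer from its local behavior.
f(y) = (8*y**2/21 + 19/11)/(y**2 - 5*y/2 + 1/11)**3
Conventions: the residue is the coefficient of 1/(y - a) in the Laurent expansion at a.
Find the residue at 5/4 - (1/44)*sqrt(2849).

The factor y**2 - 5*y/2 + 1/11 splits as (y - a)(y - a') with a = 5/4 - (1/44)*sqrt(2849), a' = 5/4 + (1/44)*sqrt(2849). At the order-3 pole a set g(y) = (y - a)^3*f(y) = [8*y**2/21 + 19/11] / (y - a')^3.
Order-3 pole: residue = g''(a)/2; g''(5/4 - (1/44)*sqrt(2849)) = -(56320/9860907)*sqrt(2849), so the residue is -(28160/9860907)*sqrt(2849).

The residue is -(28160/9860907)*sqrt(2849).


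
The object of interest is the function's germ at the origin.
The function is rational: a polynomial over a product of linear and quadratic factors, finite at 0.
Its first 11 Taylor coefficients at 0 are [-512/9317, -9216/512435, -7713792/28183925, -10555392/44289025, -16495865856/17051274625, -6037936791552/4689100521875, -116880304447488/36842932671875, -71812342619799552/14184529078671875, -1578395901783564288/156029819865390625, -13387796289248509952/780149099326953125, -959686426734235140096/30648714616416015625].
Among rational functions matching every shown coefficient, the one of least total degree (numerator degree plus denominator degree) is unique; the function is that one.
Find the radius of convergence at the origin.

The radius of convergence is -1/2 + (3/10)*sqrt(15).

No rational of total degree below 9 reproduces all 11 coefficients; solving the [0/9] Pade equations on them gives f(ψ) = 1/(7*(ψ + 5/4)**3*(ψ**2 + ψ - 11/10)**3), whose expansion matches every shown term.
Denominator factor (ψ**2 + ψ - 11/10)^3: discriminant 27/5, real irrational roots -1/2 + (3/10)*sqrt(15) and -1/2 - (3/10)*sqrt(15); poles of order 3, moduli -1/2 + (3/10)*sqrt(15) and 1/2 + (3/10)*sqrt(15).
Denominator factor (ψ + 5/4)^3: pole of order 3 at -5/4, modulus 5/4.
The radius of convergence is the smallest modulus among the singular points: -1/2 + (3/10)*sqrt(15).


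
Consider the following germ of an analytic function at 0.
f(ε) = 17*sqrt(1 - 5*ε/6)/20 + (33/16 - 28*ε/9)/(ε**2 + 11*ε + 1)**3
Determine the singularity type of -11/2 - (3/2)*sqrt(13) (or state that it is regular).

The point is a pole of order 3.

The denominator factor ε**2 + 11*ε + 1 vanishes at -11/2 - (3/2)*sqrt(13) and appears to the power 3; the numerator there equals 2761/144 + (14/3)*sqrt(13), nonzero, and no other factor vanishes.
The branch terms are analytic at this point.
Hence a pole whose order is the multiplicity, 3.


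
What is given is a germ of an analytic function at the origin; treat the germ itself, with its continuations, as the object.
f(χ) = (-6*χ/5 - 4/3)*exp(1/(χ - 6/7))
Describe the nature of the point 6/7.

The exponent 1/(χ - (6/7)) has a pole at 6/7, so exp(1/(χ - (6/7))) takes every nonzero value near it: an essential singularity (not a pole of any order).

The point is an essential singularity.


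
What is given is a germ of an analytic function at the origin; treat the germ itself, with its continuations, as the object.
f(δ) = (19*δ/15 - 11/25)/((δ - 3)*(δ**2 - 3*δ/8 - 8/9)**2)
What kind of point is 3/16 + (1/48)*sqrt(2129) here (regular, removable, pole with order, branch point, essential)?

The point is a pole of order 2.

The denominator factor δ**2 - 3*δ/8 - 8/9 vanishes at 3/16 + (1/48)*sqrt(2129) and appears to the power 2; the numerator there equals -81/400 + (19/720)*sqrt(2129), nonzero, and no other factor vanishes.
Hence a pole whose order is the multiplicity, 2.


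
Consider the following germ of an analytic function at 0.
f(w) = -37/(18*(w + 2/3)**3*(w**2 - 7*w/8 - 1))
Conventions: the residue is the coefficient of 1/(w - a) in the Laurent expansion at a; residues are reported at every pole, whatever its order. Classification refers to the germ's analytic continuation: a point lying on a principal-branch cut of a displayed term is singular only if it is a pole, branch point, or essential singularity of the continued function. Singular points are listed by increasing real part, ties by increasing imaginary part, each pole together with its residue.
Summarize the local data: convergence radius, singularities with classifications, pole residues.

Radius of convergence at 0: -7/16 + (1/16)*sqrt(305).
At -2/3: a pole of order 3; residue -930069/2.
At 7/16 - (1/16)*sqrt(305): a pole of order 1; residue 930069/4 + (16242963/1220)*sqrt(305).
At 7/16 + (1/16)*sqrt(305): a pole of order 1; residue 930069/4 - (16242963/1220)*sqrt(305).


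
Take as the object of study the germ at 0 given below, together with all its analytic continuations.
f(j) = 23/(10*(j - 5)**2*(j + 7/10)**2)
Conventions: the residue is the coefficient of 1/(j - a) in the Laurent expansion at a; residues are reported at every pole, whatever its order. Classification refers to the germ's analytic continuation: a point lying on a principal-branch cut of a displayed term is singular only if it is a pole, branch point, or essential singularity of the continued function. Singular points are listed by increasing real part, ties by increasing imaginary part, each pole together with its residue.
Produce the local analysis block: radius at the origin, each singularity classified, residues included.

Denominator factor (j - 5)^2: pole of order 2 at 5, modulus 5.
Denominator factor (j + 7/10)^2: pole of order 2 at -7/10, modulus 7/10.
The radius of convergence is the smallest modulus among the singular points: 7/10.
At the order-2 pole -7/10 set g(j) = (j - (-7/10))^2*f(j) = 23/(10*(j - 5)**2).
Order-2 pole: residue = g'(a); g'(-7/10) = 4600/185193, so the residue is 4600/185193.
At the order-2 pole 5 set g(j) = (j - (5))^2*f(j) = 23/(10*(j + 7/10)**2).
Order-2 pole: residue = g'(a); g'(5) = -4600/185193, so the residue is -4600/185193.
List the singular points by increasing real part (a conjugate pair: the negative imaginary part first).

Radius of convergence at 0: 7/10.
At -7/10: a pole of order 2; residue 4600/185193.
At 5: a pole of order 2; residue -4600/185193.


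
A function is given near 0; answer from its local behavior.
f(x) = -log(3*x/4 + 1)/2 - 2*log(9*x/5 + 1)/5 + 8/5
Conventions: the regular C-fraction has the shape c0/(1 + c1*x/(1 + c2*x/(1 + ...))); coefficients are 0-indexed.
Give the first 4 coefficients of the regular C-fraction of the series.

Taylor coefficients (expand at 0): a_0 = 8/5, a_1 = -219/200, a_2 = 6309/8000, a_3 = -67833/80000.
c0 = a_0 = 8/5. Peel one level at a time: if S = 1 + c*x/S' with S'(0) = 1, then c is the x-coefficient of S and S' = c*x/(S - 1).
S_1 = c0/f = 1 + (219/320)*x + (-2511/102400)*x^2 + ...; c1 = 219/320.
S_2 = c1*x/(S_1 - 1) = 1 + (837/23360)*x + (-2179803/8526400)*x^2 + ...; c2 = 837/23360.
S_3 = c2*x/(S_2 - 1) = 1 + (726601/101835)*x + ...; c3 = 726601/101835.

The regular C-fraction coefficients are [8/5, 219/320, 837/23360, 726601/101835].


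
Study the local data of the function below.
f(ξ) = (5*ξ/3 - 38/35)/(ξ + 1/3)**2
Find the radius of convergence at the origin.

The radius of convergence is 1/3.

Denominator factor (ξ + 1/3)^2: pole of order 2 at -1/3, modulus 1/3.
The radius of convergence is the smallest modulus among the singular points: 1/3.


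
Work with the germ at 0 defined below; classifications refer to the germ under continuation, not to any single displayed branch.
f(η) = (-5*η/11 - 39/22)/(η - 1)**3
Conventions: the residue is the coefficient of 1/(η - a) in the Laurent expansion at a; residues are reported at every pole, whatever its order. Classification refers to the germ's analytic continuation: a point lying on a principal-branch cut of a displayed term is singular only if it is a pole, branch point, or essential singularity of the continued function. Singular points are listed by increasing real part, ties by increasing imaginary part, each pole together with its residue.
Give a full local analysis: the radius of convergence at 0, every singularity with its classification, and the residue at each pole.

Denominator factor (η - 1)^3: pole of order 3 at 1, modulus 1.
The radius of convergence is the smallest modulus among the singular points: 1.
At the order-3 pole 1 set g(η) = (η - (1))^3*f(η) = -5*η/11 - 39/22.
Order-3 pole: residue = g''(a)/2; g''(1) = 0, so the residue is 0.

Radius of convergence at 0: 1.
At 1: a pole of order 3; residue 0.


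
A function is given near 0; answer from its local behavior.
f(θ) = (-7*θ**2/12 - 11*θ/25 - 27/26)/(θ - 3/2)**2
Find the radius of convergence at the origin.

The radius of convergence is 3/2.

Denominator factor (θ - 3/2)^2: pole of order 2 at 3/2, modulus 3/2.
The radius of convergence is the smallest modulus among the singular points: 3/2.


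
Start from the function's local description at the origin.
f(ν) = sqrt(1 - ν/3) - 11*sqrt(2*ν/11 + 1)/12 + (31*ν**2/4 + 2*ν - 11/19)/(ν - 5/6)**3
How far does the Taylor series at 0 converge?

The radius of convergence is 5/6.

Denominator factor (ν - 5/6)^3: pole of order 3 at 5/6, modulus 5/6.
Branch term (1)*sqrt(1 - ν/(3)): its argument vanishes at ν = 3, a square-root branch point, modulus 3.
Branch term (-11/12)*sqrt(1 - ν/(-11/2)): its argument vanishes at ν = -11/2, a square-root branch point, modulus 11/2.
The radius of convergence is the smallest modulus among the singular points: 5/6.


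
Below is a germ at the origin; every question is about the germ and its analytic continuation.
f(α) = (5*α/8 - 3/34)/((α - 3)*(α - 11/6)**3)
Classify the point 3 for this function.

The denominator factor α - 3 vanishes at 3 and appears to the power 1; the numerator there equals 243/136, nonzero, and no other factor vanishes.
Hence a pole whose order is the multiplicity, 1.

The point is a pole of order 1.


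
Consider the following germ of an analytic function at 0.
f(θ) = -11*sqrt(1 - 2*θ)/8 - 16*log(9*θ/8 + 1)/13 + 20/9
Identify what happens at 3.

The point is a regular point.

There is no denominator, hence no pole anywhere.
Branch term sqrt(1 - θ/(1/2)): argument at 3 is -5, nonzero, so 3 is not its branch point (a point on a principal cut is still regular for the continued germ).
Branch term log(1 - θ/(-8/9)): argument at 3 is 35/8, nonzero, so 3 is not its branch point (a point on a principal cut is still regular for the continued germ).
So the germ continues analytically to 3.


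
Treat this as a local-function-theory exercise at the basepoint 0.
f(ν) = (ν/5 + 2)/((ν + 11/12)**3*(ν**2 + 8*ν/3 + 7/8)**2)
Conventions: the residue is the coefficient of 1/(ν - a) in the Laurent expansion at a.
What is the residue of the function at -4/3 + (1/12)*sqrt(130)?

The residue is -17722368/1500625 - (19239552/19508125)*sqrt(130).


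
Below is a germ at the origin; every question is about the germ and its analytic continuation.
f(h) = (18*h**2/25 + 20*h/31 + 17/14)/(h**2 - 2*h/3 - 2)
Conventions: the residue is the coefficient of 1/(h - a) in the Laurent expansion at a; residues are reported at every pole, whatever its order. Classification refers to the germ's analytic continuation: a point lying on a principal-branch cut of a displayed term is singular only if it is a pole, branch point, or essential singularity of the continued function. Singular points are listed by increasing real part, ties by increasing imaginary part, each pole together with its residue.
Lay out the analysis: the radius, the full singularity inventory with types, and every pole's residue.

Radius of convergence at 0: -1/3 + (1/3)*sqrt(19).
At 1/3 - (1/3)*sqrt(19): a pole of order 1; residue 436/775 - (19721/82460)*sqrt(19).
At 1/3 + (1/3)*sqrt(19): a pole of order 1; residue 436/775 + (19721/82460)*sqrt(19).

Denominator factor (h**2 - 2*h/3 - 2): discriminant 76/9, real irrational roots 1/3 + (1/3)*sqrt(19) and 1/3 - (1/3)*sqrt(19); poles of order 1, moduli 1/3 + (1/3)*sqrt(19) and -1/3 + (1/3)*sqrt(19).
The radius of convergence is the smallest modulus among the singular points: -1/3 + (1/3)*sqrt(19).
The factor h**2 - 2*h/3 - 2 splits as (h - a)(h - a') with a = 1/3 - (1/3)*sqrt(19), a' = 1/3 + (1/3)*sqrt(19). At the order-1 pole a set g(h) = (h - a)*f(h) = [18*h**2/25 + 20*h/31 + 17/14] / (h - a').
Simple pole: residue = g(a) at a = 1/3 - (1/3)*sqrt(19), which is 436/775 - (19721/82460)*sqrt(19).
The factor h**2 - 2*h/3 - 2 splits as (h - a)(h - a') with a = 1/3 + (1/3)*sqrt(19), a' = 1/3 - (1/3)*sqrt(19). At the order-1 pole a set g(h) = (h - a)*f(h) = [18*h**2/25 + 20*h/31 + 17/14] / (h - a').
Simple pole: residue = g(a) at a = 1/3 + (1/3)*sqrt(19), which is 436/775 + (19721/82460)*sqrt(19).
List the singular points by increasing real part (a conjugate pair: the negative imaginary part first).


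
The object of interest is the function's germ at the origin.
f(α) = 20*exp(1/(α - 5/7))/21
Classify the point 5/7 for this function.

The exponent 1/(α - (5/7)) has a pole at 5/7, so exp(1/(α - (5/7))) takes every nonzero value near it: an essential singularity (not a pole of any order).

The point is an essential singularity.


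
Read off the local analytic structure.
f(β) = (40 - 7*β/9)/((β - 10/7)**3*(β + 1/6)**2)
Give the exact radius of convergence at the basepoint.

Denominator factor (β + 1/6)^2: pole of order 2 at -1/6, modulus 1/6.
Denominator factor (β - 10/7)^3: pole of order 3 at 10/7, modulus 10/7.
The radius of convergence is the smallest modulus among the singular points: 1/6.

The radius of convergence is 1/6.


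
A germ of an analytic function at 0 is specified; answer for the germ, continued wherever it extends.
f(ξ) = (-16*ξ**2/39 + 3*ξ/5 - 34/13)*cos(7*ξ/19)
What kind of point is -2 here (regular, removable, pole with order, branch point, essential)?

There is no denominator, hence no pole anywhere.
The factor cos(7*ξ/19) is entire.
So the germ continues analytically to -2.

The point is a regular point.


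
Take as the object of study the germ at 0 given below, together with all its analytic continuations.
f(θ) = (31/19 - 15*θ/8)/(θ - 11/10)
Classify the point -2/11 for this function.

The point is a regular point.

Denominator factors: θ - 11/10 = -141/110 at θ = -2/11 — none vanishes.
So the germ continues analytically to -2/11.


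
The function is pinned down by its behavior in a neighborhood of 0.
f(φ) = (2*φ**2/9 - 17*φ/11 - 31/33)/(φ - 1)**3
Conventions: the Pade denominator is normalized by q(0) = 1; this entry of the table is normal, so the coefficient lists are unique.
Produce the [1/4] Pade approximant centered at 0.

The Pade approximant has numerator coefficients [31/33, 1354530038/810741107]; denominator coefficients [1, -211282194/73703737, 578667403/221111211, -47767552/73703737, -61816832/663333633].

Taylor coefficients needed (expand at 0): a_0 = 31/33, a_1 = 48/11, a_2 = 995/99, a_3 = 18, a_4 = 931/33, a_5 = 4028/99.
Write the denominator as Q(φ) = 1 + q1*φ + q2*φ^2 + q3*φ^3 + q4*φ^4. Requiring Q*f - P = O(φ^6) with deg P <= 1 kills the coefficients of φ^2..φ^5 in Q*f:
  φ^2: a_2 + q1*a_1 + q2*a_0 = 0, i.e. 995/99 + (48/11)*q1 + (31/33)*q2 = 0.
  φ^3: a_3 + q1*a_2 + q2*a_1 + q3*a_0 = 0, i.e. 18 + (995/99)*q1 + (48/11)*q2 + (31/33)*q3 = 0.
  φ^4: a_4 + q1*a_3 + q2*a_2 + q3*a_1 + q4*a_0 = 0, i.e. 931/33 + (18)*q1 + (995/99)*q2 + (48/11)*q3 + (31/33)*q4 = 0.
  φ^5: a_5 + q1*a_4 + q2*a_3 + q3*a_2 + q4*a_1 = 0, i.e. 4028/99 + (931/33)*q1 + (18)*q2 + (995/99)*q3 + (48/11)*q4 = 0.
Solving this linear system: q1 = -211282194/73703737, q2 = 578667403/221111211, q3 = -47767552/73703737, q4 = -61816832/663333633.
The numerator is Q*f truncated at degree 1: P0 = a_0 = 31/33; P1 = a_1 + q1*a_0 = 1354530038/810741107.


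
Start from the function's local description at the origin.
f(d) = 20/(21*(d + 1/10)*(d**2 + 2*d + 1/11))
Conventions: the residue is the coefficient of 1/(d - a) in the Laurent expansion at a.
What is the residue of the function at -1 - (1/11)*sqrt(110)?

The factor d**2 + 2*d + 1/11 splits as (d - a)(d - a') with a = -1 - (1/11)*sqrt(110), a' = -1 + (1/11)*sqrt(110). At the order-1 pole a set g(d) = (d - a)*f(d) = [20/(21*(d + 1/10))] / (d - a').
Simple pole: residue = g(a) at a = -1 - (1/11)*sqrt(110), which is 11000/2289 - (330/763)*sqrt(110).

The residue is 11000/2289 - (330/763)*sqrt(110).


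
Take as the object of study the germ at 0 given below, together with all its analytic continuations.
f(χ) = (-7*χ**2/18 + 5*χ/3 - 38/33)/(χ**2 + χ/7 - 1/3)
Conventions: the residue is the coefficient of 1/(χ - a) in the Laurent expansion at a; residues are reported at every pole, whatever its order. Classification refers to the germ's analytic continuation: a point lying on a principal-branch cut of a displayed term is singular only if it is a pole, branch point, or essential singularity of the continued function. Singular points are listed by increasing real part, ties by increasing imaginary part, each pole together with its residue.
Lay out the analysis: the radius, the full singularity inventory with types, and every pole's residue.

Radius of convergence at 0: -1/14 + (1/42)*sqrt(597).
At -1/14 - (1/42)*sqrt(597): a pole of order 1; residue 31/36 + (11677/236412)*sqrt(597).
At -1/14 + (1/42)*sqrt(597): a pole of order 1; residue 31/36 - (11677/236412)*sqrt(597).

Denominator factor (χ**2 + χ/7 - 1/3): discriminant 199/147, real irrational roots -1/14 + (1/42)*sqrt(597) and -1/14 - (1/42)*sqrt(597); poles of order 1, moduli -1/14 + (1/42)*sqrt(597) and 1/14 + (1/42)*sqrt(597).
The radius of convergence is the smallest modulus among the singular points: -1/14 + (1/42)*sqrt(597).
The factor χ**2 + χ/7 - 1/3 splits as (χ - a)(χ - a') with a = -1/14 - (1/42)*sqrt(597), a' = -1/14 + (1/42)*sqrt(597). At the order-1 pole a set g(χ) = (χ - a)*f(χ) = [-7*χ**2/18 + 5*χ/3 - 38/33] / (χ - a').
Simple pole: residue = g(a) at a = -1/14 - (1/42)*sqrt(597), which is 31/36 + (11677/236412)*sqrt(597).
The factor χ**2 + χ/7 - 1/3 splits as (χ - a)(χ - a') with a = -1/14 + (1/42)*sqrt(597), a' = -1/14 - (1/42)*sqrt(597). At the order-1 pole a set g(χ) = (χ - a)*f(χ) = [-7*χ**2/18 + 5*χ/3 - 38/33] / (χ - a').
Simple pole: residue = g(a) at a = -1/14 + (1/42)*sqrt(597), which is 31/36 - (11677/236412)*sqrt(597).
List the singular points by increasing real part (a conjugate pair: the negative imaginary part first).


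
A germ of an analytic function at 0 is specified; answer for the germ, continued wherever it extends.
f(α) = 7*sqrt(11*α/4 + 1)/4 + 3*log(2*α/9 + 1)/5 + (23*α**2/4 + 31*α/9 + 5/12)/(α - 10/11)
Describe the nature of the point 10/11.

The denominator factor α - 10/11 vanishes at 10/11 and appears to the power 1; the numerator there equals 36155/4356, nonzero, and no other factor vanishes.
The branch terms are analytic at this point.
Hence a pole whose order is the multiplicity, 1.

The point is a pole of order 1.


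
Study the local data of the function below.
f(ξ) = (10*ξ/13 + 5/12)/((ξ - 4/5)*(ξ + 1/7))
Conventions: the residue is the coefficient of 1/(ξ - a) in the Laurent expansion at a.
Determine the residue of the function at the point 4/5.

At the order-1 pole 4/5 set g(ξ) = (ξ - (4/5))*f(ξ) = (10*ξ/13 + 5/12)/(ξ + 1/7).
Simple pole: residue = g(a) at a = 4/5, which is 5635/5148.

The residue is 5635/5148.


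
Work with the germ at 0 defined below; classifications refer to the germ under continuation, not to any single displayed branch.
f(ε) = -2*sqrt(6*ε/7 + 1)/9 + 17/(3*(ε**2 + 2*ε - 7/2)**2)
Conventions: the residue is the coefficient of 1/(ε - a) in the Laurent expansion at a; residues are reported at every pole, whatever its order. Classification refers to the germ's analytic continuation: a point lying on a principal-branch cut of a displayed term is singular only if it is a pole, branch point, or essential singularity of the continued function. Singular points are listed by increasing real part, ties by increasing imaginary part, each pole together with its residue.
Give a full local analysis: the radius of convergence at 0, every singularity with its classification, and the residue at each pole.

Denominator factor (ε**2 + 2*ε - 7/2)^2: discriminant 18, real irrational roots -1 + (3/2)*sqrt(2) and -1 - (3/2)*sqrt(2); poles of order 2, moduli -1 + (3/2)*sqrt(2) and 1 + (3/2)*sqrt(2).
Branch term (-2/9)*sqrt(1 - ε/(-7/6)): its argument vanishes at ε = -7/6, a square-root branch point, modulus 7/6.
The radius of convergence is the smallest modulus among the singular points: -1 + (3/2)*sqrt(2).
The branch term is analytic at -1 - (3/2)*sqrt(2) and contributes nothing to the residue; only the rational part matters.
The factor ε**2 + 2*ε - 7/2 splits as (ε - a)(ε - a') with a = -1 - (3/2)*sqrt(2), a' = -1 + (3/2)*sqrt(2). At the order-2 pole a set g(ε) = (ε - a)^2*(rational part) = [17/3] / (ε - a')^2.
Order-2 pole: residue = g'(a); g'(-1 - (3/2)*sqrt(2)) = (17/162)*sqrt(2), so the residue is (17/162)*sqrt(2).
The branch term is analytic at -1 + (3/2)*sqrt(2) and contributes nothing to the residue; only the rational part matters.
The factor ε**2 + 2*ε - 7/2 splits as (ε - a)(ε - a') with a = -1 + (3/2)*sqrt(2), a' = -1 - (3/2)*sqrt(2). At the order-2 pole a set g(ε) = (ε - a)^2*(rational part) = [17/3] / (ε - a')^2.
Order-2 pole: residue = g'(a); g'(-1 + (3/2)*sqrt(2)) = -(17/162)*sqrt(2), so the residue is -(17/162)*sqrt(2).
List the singular points by increasing real part (a conjugate pair: the negative imaginary part first).

Radius of convergence at 0: -1 + (3/2)*sqrt(2).
At -1 - (3/2)*sqrt(2): a pole of order 2; residue (17/162)*sqrt(2).
At -7/6: an algebraic (square-root) branch point.
At -1 + (3/2)*sqrt(2): a pole of order 2; residue -(17/162)*sqrt(2).


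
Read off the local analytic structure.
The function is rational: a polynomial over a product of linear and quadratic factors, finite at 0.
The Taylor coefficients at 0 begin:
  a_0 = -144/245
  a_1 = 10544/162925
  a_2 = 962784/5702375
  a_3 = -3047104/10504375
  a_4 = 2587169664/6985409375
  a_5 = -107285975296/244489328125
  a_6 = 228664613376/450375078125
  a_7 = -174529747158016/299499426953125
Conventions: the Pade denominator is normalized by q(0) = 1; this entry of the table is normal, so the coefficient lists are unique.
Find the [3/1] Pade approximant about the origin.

Taylor coefficients needed (read off): a_0 = -144/245, a_1 = 10544/162925, a_2 = 962784/5702375, a_3 = -3047104/10504375, a_4 = 2587169664/6985409375.
Write the denominator as Q(r) = 1 + q1*r. Requiring Q*f - P = O(r^5) with deg P <= 3 kills the coefficients of r^4..r^4 in Q*f:
  r^4: a_4 + q1*a_3 = 0, i.e. 2587169664/6985409375 + (-3047104/10504375)*q1 = 0.
Solving this linear system: q1 = 40424526/31661315.
The numerator is Q*f truncated at degree 3: P0 = a_0 = -144/245; P1 = a_1 + q1*a_0 = -151974896/221629205; P2 = a_2 + q1*a_1 = 1058921856/4210954895; P3 = a_3 + q1*a_2 = -313754624/4210954895.

The Pade approximant has numerator coefficients [-144/245, -151974896/221629205, 1058921856/4210954895, -313754624/4210954895]; denominator coefficients [1, 40424526/31661315].


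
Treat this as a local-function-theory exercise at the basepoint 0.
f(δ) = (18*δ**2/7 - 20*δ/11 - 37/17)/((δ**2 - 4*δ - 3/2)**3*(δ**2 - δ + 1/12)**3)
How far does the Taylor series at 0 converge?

Denominator factor (δ**2 - 4*δ - 3/2)^3: discriminant 22, real irrational roots 2 + (1/2)*sqrt(22) and 2 - (1/2)*sqrt(22); poles of order 3, moduli 2 + (1/2)*sqrt(22) and -2 + (1/2)*sqrt(22).
Denominator factor (δ**2 - δ + 1/12)^3: discriminant 2/3, real irrational roots 1/2 + (1/6)*sqrt(6) and 1/2 - (1/6)*sqrt(6); poles of order 3, moduli 1/2 + (1/6)*sqrt(6) and 1/2 - (1/6)*sqrt(6).
The radius of convergence is the smallest modulus among the singular points: 1/2 - (1/6)*sqrt(6).

The radius of convergence is 1/2 - (1/6)*sqrt(6).


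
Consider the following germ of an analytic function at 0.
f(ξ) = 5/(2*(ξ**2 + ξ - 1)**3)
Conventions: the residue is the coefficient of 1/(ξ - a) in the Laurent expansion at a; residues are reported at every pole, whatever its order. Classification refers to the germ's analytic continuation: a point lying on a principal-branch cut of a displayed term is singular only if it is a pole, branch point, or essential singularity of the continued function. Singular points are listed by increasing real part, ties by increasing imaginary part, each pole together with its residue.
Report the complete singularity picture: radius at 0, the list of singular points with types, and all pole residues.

Radius of convergence at 0: -1/2 + (1/2)*sqrt(5).
At -1/2 - (1/2)*sqrt(5): a pole of order 3; residue -(3/25)*sqrt(5).
At -1/2 + (1/2)*sqrt(5): a pole of order 3; residue (3/25)*sqrt(5).

Denominator factor (ξ**2 + ξ - 1)^3: discriminant 5, real irrational roots -1/2 + (1/2)*sqrt(5) and -1/2 - (1/2)*sqrt(5); poles of order 3, moduli -1/2 + (1/2)*sqrt(5) and 1/2 + (1/2)*sqrt(5).
The radius of convergence is the smallest modulus among the singular points: -1/2 + (1/2)*sqrt(5).
The factor ξ**2 + ξ - 1 splits as (ξ - a)(ξ - a') with a = -1/2 - (1/2)*sqrt(5), a' = -1/2 + (1/2)*sqrt(5). At the order-3 pole a set g(ξ) = (ξ - a)^3*f(ξ) = [5/2] / (ξ - a')^3.
Order-3 pole: residue = g''(a)/2; g''(-1/2 - (1/2)*sqrt(5)) = -(6/25)*sqrt(5), so the residue is -(3/25)*sqrt(5).
The factor ξ**2 + ξ - 1 splits as (ξ - a)(ξ - a') with a = -1/2 + (1/2)*sqrt(5), a' = -1/2 - (1/2)*sqrt(5). At the order-3 pole a set g(ξ) = (ξ - a)^3*f(ξ) = [5/2] / (ξ - a')^3.
Order-3 pole: residue = g''(a)/2; g''(-1/2 + (1/2)*sqrt(5)) = (6/25)*sqrt(5), so the residue is (3/25)*sqrt(5).
List the singular points by increasing real part (a conjugate pair: the negative imaginary part first).


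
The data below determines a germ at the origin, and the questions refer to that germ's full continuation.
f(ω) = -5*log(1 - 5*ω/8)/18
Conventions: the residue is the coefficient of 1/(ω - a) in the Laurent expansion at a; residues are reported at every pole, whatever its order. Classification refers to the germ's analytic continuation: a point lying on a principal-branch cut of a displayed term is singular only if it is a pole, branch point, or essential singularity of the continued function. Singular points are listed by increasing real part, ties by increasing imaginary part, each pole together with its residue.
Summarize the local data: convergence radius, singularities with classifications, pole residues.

Branch term (-5/18)*log(1 - ω/(8/5)): its argument vanishes at ω = 8/5, a logarithmic branch point, modulus 8/5.
The radius of convergence is the smallest modulus among the singular points: 8/5.

Radius of convergence at 0: 8/5.
At 8/5: a logarithmic branch point.


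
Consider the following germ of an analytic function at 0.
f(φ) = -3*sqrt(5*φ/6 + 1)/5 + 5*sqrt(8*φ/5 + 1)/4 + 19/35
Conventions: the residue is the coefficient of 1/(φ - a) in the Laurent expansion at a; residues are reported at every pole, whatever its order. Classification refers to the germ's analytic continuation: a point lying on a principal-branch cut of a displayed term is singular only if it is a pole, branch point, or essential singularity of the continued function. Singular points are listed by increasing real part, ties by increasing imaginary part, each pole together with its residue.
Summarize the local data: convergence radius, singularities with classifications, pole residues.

Branch term (5/4)*sqrt(1 - φ/(-5/8)): its argument vanishes at φ = -5/8, a square-root branch point, modulus 5/8.
Branch term (-3/5)*sqrt(1 - φ/(-6/5)): its argument vanishes at φ = -6/5, a square-root branch point, modulus 6/5.
The radius of convergence is the smallest modulus among the singular points: 5/8.
List the singular points by increasing real part (a conjugate pair: the negative imaginary part first).

Radius of convergence at 0: 5/8.
At -6/5: an algebraic (square-root) branch point.
At -5/8: an algebraic (square-root) branch point.
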